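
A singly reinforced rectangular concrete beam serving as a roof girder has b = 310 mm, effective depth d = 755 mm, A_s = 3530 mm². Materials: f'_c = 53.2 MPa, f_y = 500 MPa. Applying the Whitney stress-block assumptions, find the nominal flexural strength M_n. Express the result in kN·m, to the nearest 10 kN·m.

T = A_s f_y = 3530 × 500 = 1765000 N = 1765 kN.
From C = T: a = T/(0.85 f'_c b) = 1765000/(0.85 × 53.2 × 310) = 125.91 mm.
M_n = T(d − a/2) = 1765 kN × (755 − 62.955) mm = 1221.46 kN·m.

M_n ≈ 1220 kN·m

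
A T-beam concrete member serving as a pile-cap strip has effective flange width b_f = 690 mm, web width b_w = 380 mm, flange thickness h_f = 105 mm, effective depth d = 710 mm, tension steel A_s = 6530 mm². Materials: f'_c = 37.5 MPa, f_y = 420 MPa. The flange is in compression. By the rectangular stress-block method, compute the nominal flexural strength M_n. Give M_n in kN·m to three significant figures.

M_n ≈ 1770 kN·m

Tension: T = A_s f_y = 6530 × 420 = 2742600 N.
Try a within the flange: a = T/(0.85 f'_c b_f) = 2742600/(0.85 × 37.5 × 690) = 124.70 mm.
a = 124.70 > h_f = 105 mm: the block extends into the web. Split into flange-overhang and web parts.
C_f = 0.85 f'_c (b_f − b_w) h_f = 0.85 × 37.5 × (690 − 380) × 105 = 1037531 N.
Remaining web compression depth: a_w = (T − C_f)/(0.85 f'_c b_w) = (2742600 − 1037531)/(0.85 × 37.5 × 380) = 140.77 mm.
M_n = C_f(d − h_f/2) + (T − C_f)(d − a_w/2) = 1037531 × (710 − 52.5) + 1705069 × (710 − 70.385) = 682.18 + 1090.59 = 1772.77 × 10⁶ N·mm.
M_n = 1772.77 kN·m.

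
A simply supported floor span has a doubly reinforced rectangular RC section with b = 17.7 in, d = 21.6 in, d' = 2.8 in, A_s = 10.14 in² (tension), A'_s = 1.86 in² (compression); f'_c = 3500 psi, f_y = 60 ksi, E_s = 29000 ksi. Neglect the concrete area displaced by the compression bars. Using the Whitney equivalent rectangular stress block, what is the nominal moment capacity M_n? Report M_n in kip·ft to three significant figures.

M_n ≈ 874 kip·ft

Assume both steels yield.
a = (A_s − A'_s) f_y/(0.85 f'_c b) = (10.14 − 1.86) × 60/(0.85 × 3.5 × 17.7) = 9.435 in.
c = a/β₁ = 9.435/0.85 = 11.100 in; ε'_s = 0.003(c − d')/c = 0.0022 ≥ ε_y = 0.0021, so the compression steel yields.
M_n = (A_s − A'_s) f_y (d − a/2) + A'_s f_y (d − d') = 496.8 × (21.6 − 4.7175) + 111.6 × (21.6 − 2.8) = 8387.2 + 2098.1 = 10485.3 kip·in = 10485.3/12 = 873.78 kip·ft.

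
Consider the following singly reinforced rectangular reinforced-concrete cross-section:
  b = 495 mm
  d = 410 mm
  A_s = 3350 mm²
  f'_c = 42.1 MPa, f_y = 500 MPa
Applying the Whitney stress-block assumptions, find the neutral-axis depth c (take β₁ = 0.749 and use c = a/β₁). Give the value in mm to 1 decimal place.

c ≈ 126.2 mm

T = A_s f_y = 3350 × 500 = 1675000 N = 1675 kN.
Setting C = 0.85 f'_c a b equal to T: a = 1675000/(0.85 × 42.1 × 495) = 94.560 mm.
With β₁ = 0.749, c = a/β₁ = 94.560/0.749 = 126.2 mm.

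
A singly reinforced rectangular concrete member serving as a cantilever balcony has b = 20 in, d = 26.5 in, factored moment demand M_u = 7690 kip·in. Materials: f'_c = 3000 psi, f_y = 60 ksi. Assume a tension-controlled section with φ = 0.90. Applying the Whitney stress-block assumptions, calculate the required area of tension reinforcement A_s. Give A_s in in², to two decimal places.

M_n = M_u/φ = 7690/0.90 = 8544.44 kip·in.
From M_n = 0.85 f'_c a b (d − a/2):
a = d − √(d² − 2M_n/(0.85 f'_c b)) = 26.5 − √(26.5² − 2 × 8544.44/(0.85 × 3 × 20)) = 7.338 in.
A_s = 0.85 f'_c a b / f_y = 0.85 × 3 × 7.338 × 20 / 60 = 6.237 in².

A_s ≈ 6.24 in²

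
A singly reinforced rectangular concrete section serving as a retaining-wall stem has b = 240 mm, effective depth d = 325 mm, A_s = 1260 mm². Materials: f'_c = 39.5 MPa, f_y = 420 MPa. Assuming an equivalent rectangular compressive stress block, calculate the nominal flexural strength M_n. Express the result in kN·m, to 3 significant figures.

T = A_s f_y = 1260 × 420 = 529200 N = 529.2 kN.
From C = T: a = T/(0.85 f'_c b) = 529200/(0.85 × 39.5 × 240) = 65.67 mm.
M_n = T(d − a/2) = 529.2 kN × (325 − 32.835) mm = 154.61 kN·m.

M_n ≈ 155 kN·m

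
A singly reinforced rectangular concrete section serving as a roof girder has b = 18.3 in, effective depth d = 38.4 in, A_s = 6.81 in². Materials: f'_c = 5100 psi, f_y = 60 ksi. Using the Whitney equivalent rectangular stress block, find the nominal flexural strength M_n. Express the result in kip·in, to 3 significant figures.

T = A_s f_y = 6.81 × 60 = 408.6 kips.
a = T/(0.85 f'_c b) = 408.6/(0.85 × 5.1 × 18.3) = 5.151 in.
M_n = T(d − a/2) = 408.6 × (38.4 − 2.5755) = 14637.9 kip·in.

M_n ≈ 14600 kip·in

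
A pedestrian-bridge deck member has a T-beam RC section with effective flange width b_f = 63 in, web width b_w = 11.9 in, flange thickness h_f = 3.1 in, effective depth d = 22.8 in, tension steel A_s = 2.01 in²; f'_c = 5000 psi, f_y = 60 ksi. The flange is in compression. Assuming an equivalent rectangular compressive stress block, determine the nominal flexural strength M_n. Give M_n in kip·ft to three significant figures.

M_n ≈ 227 kip·ft

Tension: T = A_s f_y = 2.01 × 60 = 120.6 kips.
Try a within the flange: a = T/(0.85 f'_c b_f) = 120.6/(0.85 × 5 × 63) = 0.450 in.
Since a = 0.450 ≤ h_f = 3.1 in, the stress block lies entirely in the flange; analyse as a rectangular beam of width b_f.
M_n = T(d − a/2) = 120.6 × (22.8 − 0.225) = 2722.5 kip·in.
M_n = 2722.5/12 = 226.88 kip·ft.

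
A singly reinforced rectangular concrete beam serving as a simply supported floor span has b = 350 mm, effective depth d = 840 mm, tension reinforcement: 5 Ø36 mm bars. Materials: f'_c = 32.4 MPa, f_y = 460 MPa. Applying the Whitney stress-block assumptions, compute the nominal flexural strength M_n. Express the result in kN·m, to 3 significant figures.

A_s = 5 × 1018 = 5090 mm².
T = A_s f_y = 5090 × 460 = 2341400 N = 2341.4 kN.
From C = T: a = T/(0.85 f'_c b) = 2341400/(0.85 × 32.4 × 350) = 242.91 mm.
M_n = T(d − a/2) = 2341.4 kN × (840 − 121.455) mm = 1682.40 kN·m.

M_n ≈ 1680 kN·m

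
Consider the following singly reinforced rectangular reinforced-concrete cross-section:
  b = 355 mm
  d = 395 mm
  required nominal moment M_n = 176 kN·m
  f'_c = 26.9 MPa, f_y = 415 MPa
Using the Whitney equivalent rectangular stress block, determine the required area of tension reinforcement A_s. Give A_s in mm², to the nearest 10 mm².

With M_n = 0.85 f'_c a b (d − a/2), solve the quadratic for a:
a = d − √(d² − 2M_n/(0.85 f'_c b)) = 395 − √(395² − 2 × 176×10⁶/(0.85 × 26.9 × 355)) = 59.35 mm.
A_s = 0.85 f'_c a b / f_y = 0.85 × 26.9 × 59.35 × 355 / 415 = 1160.8 mm².

A_s ≈ 1160 mm²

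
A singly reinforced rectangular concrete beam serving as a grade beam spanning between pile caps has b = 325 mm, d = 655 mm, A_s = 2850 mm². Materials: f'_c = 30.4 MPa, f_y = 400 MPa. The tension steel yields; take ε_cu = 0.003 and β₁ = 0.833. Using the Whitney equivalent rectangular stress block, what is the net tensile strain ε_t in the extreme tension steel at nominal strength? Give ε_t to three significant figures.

a = A_s f_y/(0.85 f'_c b) = 135.75 mm.
β₁ = 0.833, so c = a/β₁ = 135.75/0.833 = 162.97 mm.
From the linear strain diagram with ε_cu = 0.003: ε_t = 0.003 (d − c)/c = 0.003 × (655 − 162.97)/162.97 = 0.00906.
Since ε_t ≥ 0.005, the section is tension-controlled.

ε_t ≈ 0.00906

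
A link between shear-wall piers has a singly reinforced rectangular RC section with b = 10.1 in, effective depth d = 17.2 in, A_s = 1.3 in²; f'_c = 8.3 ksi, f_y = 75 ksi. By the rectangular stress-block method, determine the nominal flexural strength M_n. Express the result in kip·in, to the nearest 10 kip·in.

M_n ≈ 1610 kip·in

T = A_s f_y = 1.3 × 75 = 97.5 kips.
a = T/(0.85 f'_c b) = 97.5/(0.85 × 8.3 × 10.1) = 1.368 in.
M_n = T(d − a/2) = 97.5 × (17.2 − 0.684) = 1610.3 kip·in.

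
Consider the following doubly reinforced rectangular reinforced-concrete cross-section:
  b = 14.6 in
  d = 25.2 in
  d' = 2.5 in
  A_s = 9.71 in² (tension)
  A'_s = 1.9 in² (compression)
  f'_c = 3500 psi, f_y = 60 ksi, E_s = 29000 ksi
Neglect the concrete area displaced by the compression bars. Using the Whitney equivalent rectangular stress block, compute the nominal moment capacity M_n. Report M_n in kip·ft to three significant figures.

Assume both steels yield.
a = (A_s − A'_s) f_y/(0.85 f'_c b) = (9.71 − 1.9) × 60/(0.85 × 3.5 × 14.6) = 10.789 in.
c = a/β₁ = 10.789/0.85 = 12.693 in; ε'_s = 0.003(c − d')/c = 0.0024 ≥ ε_y = 0.0021, so the compression steel yields.
M_n = (A_s − A'_s) f_y (d − a/2) + A'_s f_y (d − d') = 468.6 × (25.2 − 5.3945) + 114 × (25.2 − 2.5) = 9280.9 + 2587.8 = 11868.7 kip·in = 11868.7/12 = 989.06 kip·ft.

M_n ≈ 989 kip·ft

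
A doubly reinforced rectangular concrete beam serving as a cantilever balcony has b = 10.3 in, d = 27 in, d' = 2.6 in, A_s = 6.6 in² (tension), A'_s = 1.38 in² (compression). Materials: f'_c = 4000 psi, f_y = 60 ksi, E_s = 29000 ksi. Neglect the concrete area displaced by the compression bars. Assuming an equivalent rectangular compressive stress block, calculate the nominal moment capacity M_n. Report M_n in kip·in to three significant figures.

M_n ≈ 9080 kip·in

Assume both steels yield.
a = (A_s − A'_s) f_y/(0.85 f'_c b) = (6.6 − 1.38) × 60/(0.85 × 4 × 10.3) = 8.943 in.
c = a/β₁ = 8.943/0.85 = 10.521 in; ε'_s = 0.003(c − d')/c = 0.0023 ≥ ε_y = 0.0021, so the compression steel yields.
M_n = (A_s − A'_s) f_y (d − a/2) + A'_s f_y (d − d') = 313.2 × (27 − 4.4715) + 82.8 × (27 − 2.6) = 7055.9 + 2020.3 = 9076.2 kip·in.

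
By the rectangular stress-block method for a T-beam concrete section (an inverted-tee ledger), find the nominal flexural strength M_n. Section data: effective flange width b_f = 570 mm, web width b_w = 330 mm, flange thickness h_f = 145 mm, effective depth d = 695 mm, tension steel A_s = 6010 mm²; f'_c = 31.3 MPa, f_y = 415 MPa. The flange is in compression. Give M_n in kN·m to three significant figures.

M_n ≈ 1530 kN·m

Tension: T = A_s f_y = 6010 × 415 = 2494150 N.
Try a within the flange: a = T/(0.85 f'_c b_f) = 2494150/(0.85 × 31.3 × 570) = 164.47 mm.
a = 164.47 > h_f = 145 mm: the block extends into the web. Split into flange-overhang and web parts.
C_f = 0.85 f'_c (b_f − b_w) h_f = 0.85 × 31.3 × (570 − 330) × 145 = 925854 N.
Remaining web compression depth: a_w = (T − C_f)/(0.85 f'_c b_w) = (2494150 − 925854)/(0.85 × 31.3 × 330) = 178.63 mm.
M_n = C_f(d − h_f/2) + (T − C_f)(d − a_w/2) = 925854 × (695 − 72.5) + 1568296 × (695 − 89.315) = 576.34 + 949.89 = 1526.23 × 10⁶ N·mm.
M_n = 1526.23 kN·m.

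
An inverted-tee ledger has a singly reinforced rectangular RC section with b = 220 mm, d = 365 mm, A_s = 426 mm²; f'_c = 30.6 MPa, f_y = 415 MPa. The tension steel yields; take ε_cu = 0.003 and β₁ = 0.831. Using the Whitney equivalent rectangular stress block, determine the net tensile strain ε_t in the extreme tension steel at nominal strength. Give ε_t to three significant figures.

ε_t ≈ 0.0265

a = A_s f_y/(0.85 f'_c b) = 30.90 mm.
β₁ = 0.831, so c = a/β₁ = 30.90/0.831 = 37.18 mm.
From the linear strain diagram with ε_cu = 0.003: ε_t = 0.003 (d − c)/c = 0.003 × (365 − 37.18)/37.18 = 0.0265.
Since ε_t ≥ 0.005, the section is tension-controlled.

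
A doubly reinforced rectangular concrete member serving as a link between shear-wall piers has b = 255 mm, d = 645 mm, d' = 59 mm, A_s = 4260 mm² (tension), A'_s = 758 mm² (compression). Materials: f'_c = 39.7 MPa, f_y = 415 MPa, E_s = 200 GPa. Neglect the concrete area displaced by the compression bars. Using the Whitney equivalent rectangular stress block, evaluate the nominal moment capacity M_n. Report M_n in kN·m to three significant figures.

M_n ≈ 999 kN·m

Assume both tension and compression steel yield.
Net tension couple steel: A_s − A'_s = 3502 mm².
a = (A_s − A'_s) f_y / (0.85 f'_c b) = 1453330/(0.85 × 39.7 × 255) = 168.89 mm.
c = a/β₁ = 168.89/0.766 = 220.48 mm; ε'_s = 0.003(c − d')/c = 0.0022 ≥ f_y/E_s = 0.0021, so compression steel does yield.
M_n = (A_s − A'_s) f_y (d − a/2) + A'_s f_y (d − d') = [1453330 × (645 − 84.445) + 314570 × (645 − 59)] × 10⁻⁶ = 814.67 + 184.34 = 999.01 kN·m.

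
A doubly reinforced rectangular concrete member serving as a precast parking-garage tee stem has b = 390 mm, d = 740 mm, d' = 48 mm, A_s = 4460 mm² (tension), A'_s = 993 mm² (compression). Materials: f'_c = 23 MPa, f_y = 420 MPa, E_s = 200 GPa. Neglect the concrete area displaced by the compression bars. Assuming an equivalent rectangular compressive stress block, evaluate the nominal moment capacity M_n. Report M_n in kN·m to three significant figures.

Assume both tension and compression steel yield.
Net tension couple steel: A_s − A'_s = 3467 mm².
a = (A_s − A'_s) f_y / (0.85 f'_c b) = 1456140/(0.85 × 23 × 390) = 190.98 mm.
c = a/β₁ = 190.98/0.85 = 224.68 mm; ε'_s = 0.003(c − d')/c = 0.0024 ≥ f_y/E_s = 0.0021, so compression steel does yield.
M_n = (A_s − A'_s) f_y (d − a/2) + A'_s f_y (d − d') = [1456140 × (740 − 95.49) + 417060 × (740 − 48)] × 10⁻⁶ = 938.50 + 288.61 = 1227.11 kN·m.

M_n ≈ 1230 kN·m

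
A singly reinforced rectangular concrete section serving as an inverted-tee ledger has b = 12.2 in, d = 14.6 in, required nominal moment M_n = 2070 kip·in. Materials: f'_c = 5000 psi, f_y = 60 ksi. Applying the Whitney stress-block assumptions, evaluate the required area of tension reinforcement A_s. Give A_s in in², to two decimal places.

From M_n = 0.85 f'_c a b (d − a/2):
a = d − √(d² − 2M_n/(0.85 f'_c b)) = 14.6 − √(14.6² − 2 × 2070/(0.85 × 5 × 12.2)) = 3.054 in.
A_s = 0.85 f'_c a b / f_y = 0.85 × 5 × 3.054 × 12.2 / 60 = 2.639 in².

A_s ≈ 2.64 in²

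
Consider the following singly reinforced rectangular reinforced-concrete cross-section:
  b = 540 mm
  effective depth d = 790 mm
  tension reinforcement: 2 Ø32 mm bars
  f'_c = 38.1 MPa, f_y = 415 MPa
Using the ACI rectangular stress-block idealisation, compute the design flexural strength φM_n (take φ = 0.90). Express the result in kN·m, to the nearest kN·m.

A_s = 2 × 804 = 1608 mm².
T = A_s f_y = 1608 × 415 = 667320 N = 667.32 kN.
From C = T: a = T/(0.85 f'_c b) = 667320/(0.85 × 38.1 × 540) = 38.16 mm.
M_n = T(d − a/2) = 667.32 kN × (790 − 19.08) mm = 514.45 kN·m.
φM_n = 0.90 × 514.45 = 463.01 kN·m.

φM_n ≈ 463 kN·m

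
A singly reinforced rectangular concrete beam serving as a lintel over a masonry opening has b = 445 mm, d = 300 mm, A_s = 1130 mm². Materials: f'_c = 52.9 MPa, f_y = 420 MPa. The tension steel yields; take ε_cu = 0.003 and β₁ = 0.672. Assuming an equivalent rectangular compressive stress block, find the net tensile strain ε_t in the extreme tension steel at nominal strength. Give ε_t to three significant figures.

a = A_s f_y/(0.85 f'_c b) = 23.72 mm.
β₁ = 0.672, so c = a/β₁ = 23.72/0.672 = 35.30 mm.
From the linear strain diagram with ε_cu = 0.003: ε_t = 0.003 (d − c)/c = 0.003 × (300 − 35.30)/35.30 = 0.0225.
Since ε_t ≥ 0.005, the section is tension-controlled.

ε_t ≈ 0.0225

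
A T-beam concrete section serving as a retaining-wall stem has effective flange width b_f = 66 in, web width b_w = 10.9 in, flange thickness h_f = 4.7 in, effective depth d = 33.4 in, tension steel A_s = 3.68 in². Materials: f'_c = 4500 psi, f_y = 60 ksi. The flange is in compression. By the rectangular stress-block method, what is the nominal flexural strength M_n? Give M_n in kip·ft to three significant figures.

Tension: T = A_s f_y = 3.68 × 60 = 220.8 kips.
Try a within the flange: a = T/(0.85 f'_c b_f) = 220.8/(0.85 × 4.5 × 66) = 0.875 in.
Since a = 0.875 ≤ h_f = 4.7 in, the stress block lies entirely in the flange; analyse as a rectangular beam of width b_f.
M_n = T(d − a/2) = 220.8 × (33.4 − 0.4375) = 7278.1 kip·in.
M_n = 7278.1/12 = 606.51 kip·ft.

M_n ≈ 607 kip·ft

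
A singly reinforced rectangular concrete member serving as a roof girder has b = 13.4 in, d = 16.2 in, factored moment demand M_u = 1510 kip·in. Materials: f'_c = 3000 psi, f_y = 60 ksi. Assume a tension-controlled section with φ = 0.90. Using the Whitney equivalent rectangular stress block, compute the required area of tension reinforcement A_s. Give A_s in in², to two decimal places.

A_s ≈ 1.93 in²

M_n = M_u/φ = 1510/0.90 = 1677.78 kip·in.
From M_n = 0.85 f'_c a b (d − a/2):
a = d − √(d² − 2M_n/(0.85 f'_c b)) = 16.2 − √(16.2² − 2 × 1677.78/(0.85 × 3 × 13.4)) = 3.384 in.
A_s = 0.85 f'_c a b / f_y = 0.85 × 3 × 3.384 × 13.4 / 60 = 1.927 in².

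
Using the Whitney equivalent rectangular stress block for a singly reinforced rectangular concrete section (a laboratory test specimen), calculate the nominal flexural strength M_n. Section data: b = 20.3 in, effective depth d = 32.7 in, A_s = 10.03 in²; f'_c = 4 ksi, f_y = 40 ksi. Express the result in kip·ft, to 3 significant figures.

M_n ≈ 996 kip·ft

T = A_s f_y = 10.03 × 40 = 401.2 kips.
a = T/(0.85 f'_c b) = 401.2/(0.85 × 4 × 20.3) = 5.813 in.
M_n = T(d − a/2) = 401.2 × (32.7 − 2.9065) = 11953.2 kip·in = 11953.2/12 = 996.10 kip·ft.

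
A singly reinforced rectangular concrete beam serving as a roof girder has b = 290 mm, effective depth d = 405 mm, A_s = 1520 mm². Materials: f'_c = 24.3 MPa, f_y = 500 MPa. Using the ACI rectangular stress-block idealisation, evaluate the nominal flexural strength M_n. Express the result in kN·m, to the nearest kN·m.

M_n ≈ 260 kN·m

T = A_s f_y = 1520 × 500 = 760000 N = 760 kN.
From C = T: a = T/(0.85 f'_c b) = 760000/(0.85 × 24.3 × 290) = 126.88 mm.
M_n = T(d − a/2) = 760 kN × (405 − 63.44) mm = 259.59 kN·m.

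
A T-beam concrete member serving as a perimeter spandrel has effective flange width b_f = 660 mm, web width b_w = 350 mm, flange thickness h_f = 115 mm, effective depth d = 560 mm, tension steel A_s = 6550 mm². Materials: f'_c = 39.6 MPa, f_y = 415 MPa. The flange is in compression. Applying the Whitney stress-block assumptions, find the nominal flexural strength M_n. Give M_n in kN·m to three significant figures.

Tension: T = A_s f_y = 6550 × 415 = 2718250 N.
Try a within the flange: a = T/(0.85 f'_c b_f) = 2718250/(0.85 × 39.6 × 660) = 122.36 mm.
a = 122.36 > h_f = 115 mm: the block extends into the web. Split into flange-overhang and web parts.
C_f = 0.85 f'_c (b_f − b_w) h_f = 0.85 × 39.6 × (660 − 350) × 115 = 1199979 N.
Remaining web compression depth: a_w = (T − C_f)/(0.85 f'_c b_w) = (2718250 − 1199979)/(0.85 × 39.6 × 350) = 128.87 mm.
M_n = C_f(d − h_f/2) + (T − C_f)(d − a_w/2) = 1199979 × (560 − 57.5) + 1518271 × (560 − 64.435) = 602.99 + 752.40 = 1355.39 × 10⁶ N·mm.
M_n = 1355.39 kN·m.

M_n ≈ 1360 kN·m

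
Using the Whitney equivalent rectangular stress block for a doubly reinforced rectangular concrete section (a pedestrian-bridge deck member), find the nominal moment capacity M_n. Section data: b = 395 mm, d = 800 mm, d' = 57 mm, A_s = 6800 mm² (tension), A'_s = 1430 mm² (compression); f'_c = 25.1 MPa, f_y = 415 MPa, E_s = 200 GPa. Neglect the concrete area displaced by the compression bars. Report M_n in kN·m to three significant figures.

Assume both tension and compression steel yield.
Net tension couple steel: A_s − A'_s = 5370 mm².
a = (A_s − A'_s) f_y / (0.85 f'_c b) = 2228550/(0.85 × 25.1 × 395) = 264.44 mm.
c = a/β₁ = 264.44/0.85 = 311.11 mm; ε'_s = 0.003(c − d')/c = 0.0025 ≥ f_y/E_s = 0.0021, so compression steel does yield.
M_n = (A_s − A'_s) f_y (d − a/2) + A'_s f_y (d − d') = [2228550 × (800 − 132.22) + 593450 × (800 − 57)] × 10⁻⁶ = 1488.18 + 440.93 = 1929.11 kN·m.

M_n ≈ 1930 kN·m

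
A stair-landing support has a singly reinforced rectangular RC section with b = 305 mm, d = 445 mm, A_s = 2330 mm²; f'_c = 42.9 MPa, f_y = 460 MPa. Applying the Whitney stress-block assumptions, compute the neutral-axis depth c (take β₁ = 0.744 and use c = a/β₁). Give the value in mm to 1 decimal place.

T = A_s f_y = 2330 × 460 = 1071800 N = 1071.8 kN.
Setting C = 0.85 f'_c a b equal to T: a = 1071800/(0.85 × 42.9 × 305) = 96.369 mm.
With β₁ = 0.744, c = a/β₁ = 96.369/0.744 = 129.5 mm.

c ≈ 129.5 mm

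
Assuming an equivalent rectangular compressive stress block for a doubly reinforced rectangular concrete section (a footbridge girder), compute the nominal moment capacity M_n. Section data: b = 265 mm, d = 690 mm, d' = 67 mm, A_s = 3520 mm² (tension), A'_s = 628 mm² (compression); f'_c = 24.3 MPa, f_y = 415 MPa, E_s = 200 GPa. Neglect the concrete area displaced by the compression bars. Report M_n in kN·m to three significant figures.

Assume both tension and compression steel yield.
Net tension couple steel: A_s − A'_s = 2892 mm².
a = (A_s − A'_s) f_y / (0.85 f'_c b) = 1200180/(0.85 × 24.3 × 265) = 219.27 mm.
c = a/β₁ = 219.27/0.85 = 257.96 mm; ε'_s = 0.003(c − d')/c = 0.0022 ≥ f_y/E_s = 0.0021, so compression steel does yield.
M_n = (A_s − A'_s) f_y (d − a/2) + A'_s f_y (d − d') = [1200180 × (690 − 109.635) + 260620 × (690 − 67)] × 10⁻⁶ = 696.54 + 162.37 = 858.91 kN·m.

M_n ≈ 859 kN·m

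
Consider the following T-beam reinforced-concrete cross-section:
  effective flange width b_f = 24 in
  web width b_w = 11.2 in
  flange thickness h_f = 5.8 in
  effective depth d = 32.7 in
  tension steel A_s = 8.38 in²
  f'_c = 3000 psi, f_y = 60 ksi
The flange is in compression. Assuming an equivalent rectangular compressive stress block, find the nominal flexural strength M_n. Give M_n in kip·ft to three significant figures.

Tension: T = A_s f_y = 8.38 × 60 = 502.8 kips.
Try a within the flange: a = T/(0.85 f'_c b_f) = 502.8/(0.85 × 3 × 24) = 8.216 in.
a = 8.216 > h_f = 5.8 in: the block extends into the web. Split into flange-overhang and web parts.
C_f = 0.85 f'_c (b_f − b_w) h_f = 0.85 × 3 × (24 − 11.2) × 5.8 = 189.3 kips.
Remaining web compression depth: a_w = (T − C_f)/(0.85 f'_c b_w) = (502.8 − 189.3)/(0.85 × 3 × 11.2) = 10.977 in.
M_n = C_f(d − h_f/2) + (T − C_f)(d − a_w/2) = 189.3 × (32.7 − 2.9) + 313.5 × (32.7 − 5.4885) = 5641.1 + 8530.8 = 14171.9 kip·in.
M_n = 14171.9/12 = 1180.99 kip·ft.

M_n ≈ 1180 kip·ft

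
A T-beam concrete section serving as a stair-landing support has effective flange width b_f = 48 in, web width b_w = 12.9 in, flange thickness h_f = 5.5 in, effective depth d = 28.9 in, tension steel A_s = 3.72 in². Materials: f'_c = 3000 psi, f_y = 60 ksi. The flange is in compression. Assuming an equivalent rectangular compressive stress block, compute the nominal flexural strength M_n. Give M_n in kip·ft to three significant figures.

Tension: T = A_s f_y = 3.72 × 60 = 223.2 kips.
Try a within the flange: a = T/(0.85 f'_c b_f) = 223.2/(0.85 × 3 × 48) = 1.824 in.
Since a = 1.824 ≤ h_f = 5.5 in, the stress block lies entirely in the flange; analyse as a rectangular beam of width b_f.
M_n = T(d − a/2) = 223.2 × (28.9 − 0.912) = 6246.9 kip·in.
M_n = 6246.9/12 = 520.58 kip·ft.

M_n ≈ 521 kip·ft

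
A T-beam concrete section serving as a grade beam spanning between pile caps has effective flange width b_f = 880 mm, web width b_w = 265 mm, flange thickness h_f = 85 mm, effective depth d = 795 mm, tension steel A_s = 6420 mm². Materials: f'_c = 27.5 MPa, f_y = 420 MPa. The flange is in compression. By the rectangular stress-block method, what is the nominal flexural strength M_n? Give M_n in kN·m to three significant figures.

M_n ≈ 1920 kN·m

Tension: T = A_s f_y = 6420 × 420 = 2696400 N.
Try a within the flange: a = T/(0.85 f'_c b_f) = 2696400/(0.85 × 27.5 × 880) = 131.08 mm.
a = 131.08 > h_f = 85 mm: the block extends into the web. Split into flange-overhang and web parts.
C_f = 0.85 f'_c (b_f − b_w) h_f = 0.85 × 27.5 × (880 − 265) × 85 = 1221928 N.
Remaining web compression depth: a_w = (T − C_f)/(0.85 f'_c b_w) = (2696400 − 1221928)/(0.85 × 27.5 × 265) = 238.03 mm.
M_n = C_f(d − h_f/2) + (T − C_f)(d − a_w/2) = 1221928 × (795 − 42.5) + 1474472 × (795 − 119.015) = 919.50 + 996.72 = 1916.22 × 10⁶ N·mm.
M_n = 1916.22 kN·m.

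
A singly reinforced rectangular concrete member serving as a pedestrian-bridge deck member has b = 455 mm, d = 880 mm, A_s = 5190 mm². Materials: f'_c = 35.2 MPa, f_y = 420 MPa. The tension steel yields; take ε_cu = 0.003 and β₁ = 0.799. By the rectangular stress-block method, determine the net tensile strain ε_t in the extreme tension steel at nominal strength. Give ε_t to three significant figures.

ε_t ≈ 0.0102

a = A_s f_y/(0.85 f'_c b) = 160.12 mm.
β₁ = 0.799, so c = a/β₁ = 160.12/0.799 = 200.40 mm.
From the linear strain diagram with ε_cu = 0.003: ε_t = 0.003 (d − c)/c = 0.003 × (880 − 200.40)/200.40 = 0.0102.
Since ε_t ≥ 0.005, the section is tension-controlled.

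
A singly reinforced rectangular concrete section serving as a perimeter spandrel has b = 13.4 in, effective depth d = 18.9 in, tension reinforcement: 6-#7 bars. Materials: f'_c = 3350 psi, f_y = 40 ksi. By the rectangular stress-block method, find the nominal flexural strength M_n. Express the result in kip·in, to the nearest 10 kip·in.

M_n ≈ 2450 kip·in

A_s = 6 × 0.6 = 3.6 in².
T = A_s f_y = 3.6 × 40 = 144 kips.
a = T/(0.85 f'_c b) = 144/(0.85 × 3.35 × 13.4) = 3.774 in.
M_n = T(d − a/2) = 144 × (18.9 − 1.887) = 2449.9 kip·in.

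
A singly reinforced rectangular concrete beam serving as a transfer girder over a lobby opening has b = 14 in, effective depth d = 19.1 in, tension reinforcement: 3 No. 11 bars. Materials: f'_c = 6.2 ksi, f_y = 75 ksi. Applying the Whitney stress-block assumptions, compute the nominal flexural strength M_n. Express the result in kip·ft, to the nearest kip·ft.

A_s = 3 × 1.56 = 4.68 in².
T = A_s f_y = 4.68 × 75 = 351 kips.
a = T/(0.85 f'_c b) = 351/(0.85 × 6.2 × 14) = 4.757 in.
M_n = T(d − a/2) = 351 × (19.1 − 2.3785) = 5869.2 kip·in = 5869.2/12 = 489.10 kip·ft.

M_n ≈ 489 kip·ft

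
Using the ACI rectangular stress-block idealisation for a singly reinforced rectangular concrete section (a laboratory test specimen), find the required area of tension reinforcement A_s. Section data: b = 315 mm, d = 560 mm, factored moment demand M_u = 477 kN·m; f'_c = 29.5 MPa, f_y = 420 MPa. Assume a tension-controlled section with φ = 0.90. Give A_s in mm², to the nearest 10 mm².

M_n = M_u/φ = 477/0.90 = 530 kN·m.
With M_n = 0.85 f'_c a b (d − a/2), solve the quadratic for a:
a = d − √(d² − 2M_n/(0.85 f'_c b)) = 560 − √(560² − 2 × 530×10⁶/(0.85 × 29.5 × 315)) = 136.44 mm.
A_s = 0.85 f'_c a b / f_y = 0.85 × 29.5 × 136.44 × 315 / 420 = 2565.9 mm².

A_s ≈ 2570 mm²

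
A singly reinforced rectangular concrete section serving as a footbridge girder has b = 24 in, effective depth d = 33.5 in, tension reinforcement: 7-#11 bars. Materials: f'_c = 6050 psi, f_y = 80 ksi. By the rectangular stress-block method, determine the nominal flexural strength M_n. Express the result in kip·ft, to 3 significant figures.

M_n ≈ 2180 kip·ft

A_s = 7 × 1.56 = 10.92 in².
T = A_s f_y = 10.92 × 80 = 873.6 kips.
a = T/(0.85 f'_c b) = 873.6/(0.85 × 6.05 × 24) = 7.078 in.
M_n = T(d − a/2) = 873.6 × (33.5 − 3.539) = 26173.9 kip·in = 26173.9/12 = 2181.16 kip·ft.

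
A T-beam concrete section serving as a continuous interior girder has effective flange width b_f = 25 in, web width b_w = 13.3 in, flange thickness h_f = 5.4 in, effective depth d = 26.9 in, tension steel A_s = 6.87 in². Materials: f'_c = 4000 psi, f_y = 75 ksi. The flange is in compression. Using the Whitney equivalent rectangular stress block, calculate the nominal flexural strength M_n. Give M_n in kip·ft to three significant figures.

Tension: T = A_s f_y = 6.87 × 75 = 515.25 kips.
Try a within the flange: a = T/(0.85 f'_c b_f) = 515.25/(0.85 × 4 × 25) = 6.062 in.
a = 6.062 > h_f = 5.4 in: the block extends into the web. Split into flange-overhang and web parts.
C_f = 0.85 f'_c (b_f − b_w) h_f = 0.85 × 4 × (25 − 13.3) × 5.4 = 214.8 kips.
Remaining web compression depth: a_w = (T − C_f)/(0.85 f'_c b_w) = (515.25 − 214.8)/(0.85 × 4 × 13.3) = 6.644 in.
M_n = C_f(d − h_f/2) + (T − C_f)(d − a_w/2) = 214.8 × (26.9 − 2.7) + 300.45 × (26.9 − 3.322) = 5198.2 + 7084.0 = 12282.2 kip·in.
M_n = 12282.2/12 = 1023.52 kip·ft.

M_n ≈ 1020 kip·ft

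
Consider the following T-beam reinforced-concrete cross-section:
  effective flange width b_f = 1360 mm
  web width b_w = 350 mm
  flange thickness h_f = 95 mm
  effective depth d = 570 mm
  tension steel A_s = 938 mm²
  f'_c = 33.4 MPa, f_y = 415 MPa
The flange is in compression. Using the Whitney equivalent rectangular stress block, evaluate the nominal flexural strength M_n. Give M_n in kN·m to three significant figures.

Tension: T = A_s f_y = 938 × 415 = 389270 N.
Try a within the flange: a = T/(0.85 f'_c b_f) = 389270/(0.85 × 33.4 × 1360) = 10.08 mm.
Since a = 10.08 ≤ h_f = 95 mm, the stress block lies entirely in the flange; analyse as a rectangular beam of width b_f.
M_n = T(d − a/2) = 389270 × (570 − 5.04) = 219.92 × 10⁶ N·mm.
M_n = 219.92 kN·m.

M_n ≈ 220 kN·m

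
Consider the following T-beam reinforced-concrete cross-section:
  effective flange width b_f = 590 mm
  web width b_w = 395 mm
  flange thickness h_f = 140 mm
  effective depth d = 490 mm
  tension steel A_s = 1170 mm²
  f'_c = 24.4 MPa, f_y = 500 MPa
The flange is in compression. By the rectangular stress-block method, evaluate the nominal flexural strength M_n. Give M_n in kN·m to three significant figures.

M_n ≈ 273 kN·m

Tension: T = A_s f_y = 1170 × 500 = 585000 N.
Try a within the flange: a = T/(0.85 f'_c b_f) = 585000/(0.85 × 24.4 × 590) = 47.81 mm.
Since a = 47.81 ≤ h_f = 140 mm, the stress block lies entirely in the flange; analyse as a rectangular beam of width b_f.
M_n = T(d − a/2) = 585000 × (490 − 23.905) = 272.67 × 10⁶ N·mm.
M_n = 272.67 kN·m.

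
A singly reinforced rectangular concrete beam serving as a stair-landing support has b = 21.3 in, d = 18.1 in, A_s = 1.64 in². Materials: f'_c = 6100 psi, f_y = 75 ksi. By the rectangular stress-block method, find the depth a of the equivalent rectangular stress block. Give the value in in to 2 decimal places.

a ≈ 1.11 in

T = A_s f_y = 1.64 × 75 = 123 kips.
a = T/(0.85 f'_c b) = 123/(0.85 × 6.1 × 21.3) = 1.11 in.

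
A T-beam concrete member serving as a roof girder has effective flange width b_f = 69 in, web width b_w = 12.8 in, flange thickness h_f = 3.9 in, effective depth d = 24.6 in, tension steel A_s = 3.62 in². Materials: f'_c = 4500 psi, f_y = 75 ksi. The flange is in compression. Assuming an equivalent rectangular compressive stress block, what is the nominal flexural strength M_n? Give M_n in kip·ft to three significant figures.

M_n ≈ 545 kip·ft

Tension: T = A_s f_y = 3.62 × 75 = 271.5 kips.
Try a within the flange: a = T/(0.85 f'_c b_f) = 271.5/(0.85 × 4.5 × 69) = 1.029 in.
Since a = 1.029 ≤ h_f = 3.9 in, the stress block lies entirely in the flange; analyse as a rectangular beam of width b_f.
M_n = T(d − a/2) = 271.5 × (24.6 − 0.5145) = 6539.2 kip·in.
M_n = 6539.2/12 = 544.93 kip·ft.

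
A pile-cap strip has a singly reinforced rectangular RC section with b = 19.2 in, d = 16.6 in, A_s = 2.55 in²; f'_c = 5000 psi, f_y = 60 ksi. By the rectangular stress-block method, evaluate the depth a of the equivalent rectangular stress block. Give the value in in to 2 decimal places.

a ≈ 1.88 in

T = A_s f_y = 2.55 × 60 = 153 kips.
a = T/(0.85 f'_c b) = 153/(0.85 × 5 × 19.2) = 1.88 in.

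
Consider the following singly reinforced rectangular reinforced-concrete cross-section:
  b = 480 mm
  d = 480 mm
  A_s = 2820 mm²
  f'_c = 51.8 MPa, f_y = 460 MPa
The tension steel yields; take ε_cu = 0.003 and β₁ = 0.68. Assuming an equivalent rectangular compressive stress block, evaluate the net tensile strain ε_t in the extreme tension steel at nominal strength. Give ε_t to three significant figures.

a = A_s f_y/(0.85 f'_c b) = 61.38 mm.
β₁ = 0.68, so c = a/β₁ = 61.38/0.68 = 90.26 mm.
From the linear strain diagram with ε_cu = 0.003: ε_t = 0.003 (d − c)/c = 0.003 × (480 − 90.26)/90.26 = 0.0130.
Since ε_t ≥ 0.005, the section is tension-controlled.

ε_t ≈ 0.0130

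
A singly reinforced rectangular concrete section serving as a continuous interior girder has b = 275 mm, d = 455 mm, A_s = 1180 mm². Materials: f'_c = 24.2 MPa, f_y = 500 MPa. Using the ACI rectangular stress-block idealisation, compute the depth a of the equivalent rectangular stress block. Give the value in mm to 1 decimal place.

T = A_s f_y = 1180 × 500 = 590000 N = 590 kN.
Setting C = 0.85 f'_c a b equal to T: a = 590000/(0.85 × 24.2 × 275) = 104.3 mm.

a ≈ 104.3 mm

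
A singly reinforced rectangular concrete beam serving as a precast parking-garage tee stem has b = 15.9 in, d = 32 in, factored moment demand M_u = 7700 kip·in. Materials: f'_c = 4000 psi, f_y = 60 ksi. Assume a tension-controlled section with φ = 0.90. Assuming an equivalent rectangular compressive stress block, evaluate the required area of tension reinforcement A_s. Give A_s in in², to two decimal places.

A_s ≈ 4.87 in²

M_n = M_u/φ = 7700/0.90 = 8555.56 kip·in.
From M_n = 0.85 f'_c a b (d − a/2):
a = d − √(d² − 2M_n/(0.85 f'_c b)) = 32 − √(32² − 2 × 8555.56/(0.85 × 4 × 15.9)) = 5.402 in.
A_s = 0.85 f'_c a b / f_y = 0.85 × 4 × 5.402 × 15.9 / 60 = 4.867 in².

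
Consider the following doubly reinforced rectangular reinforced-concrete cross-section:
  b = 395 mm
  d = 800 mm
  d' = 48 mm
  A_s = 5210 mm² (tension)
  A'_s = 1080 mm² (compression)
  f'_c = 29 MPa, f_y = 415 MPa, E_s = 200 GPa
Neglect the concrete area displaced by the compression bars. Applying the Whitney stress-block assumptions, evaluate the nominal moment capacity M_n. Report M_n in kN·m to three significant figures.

Assume both tension and compression steel yield.
Net tension couple steel: A_s − A'_s = 4130 mm².
a = (A_s − A'_s) f_y / (0.85 f'_c b) = 1713950/(0.85 × 29 × 395) = 176.03 mm.
c = a/β₁ = 176.03/0.843 = 208.81 mm; ε'_s = 0.003(c − d')/c = 0.0023 ≥ f_y/E_s = 0.0021, so compression steel does yield.
M_n = (A_s − A'_s) f_y (d − a/2) + A'_s f_y (d − d') = [1713950 × (800 − 88.015) + 448200 × (800 − 48)] × 10⁻⁶ = 1220.31 + 337.05 = 1557.36 kN·m.

M_n ≈ 1560 kN·m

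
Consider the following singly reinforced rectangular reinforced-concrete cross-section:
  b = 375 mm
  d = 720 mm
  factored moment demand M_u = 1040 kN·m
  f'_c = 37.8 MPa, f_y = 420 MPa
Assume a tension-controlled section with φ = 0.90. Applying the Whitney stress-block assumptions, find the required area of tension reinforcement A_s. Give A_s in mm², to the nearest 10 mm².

A_s ≈ 4260 mm²

M_n = M_u/φ = 1040/0.90 = 1155.56 kN·m.
With M_n = 0.85 f'_c a b (d − a/2), solve the quadratic for a:
a = d − √(d² − 2M_n/(0.85 f'_c b)) = 720 − √(720² − 2 × 1155.56×10⁶/(0.85 × 37.8 × 375)) = 148.52 mm.
A_s = 0.85 f'_c a b / f_y = 0.85 × 37.8 × 148.52 × 375 / 420 = 4260.7 mm².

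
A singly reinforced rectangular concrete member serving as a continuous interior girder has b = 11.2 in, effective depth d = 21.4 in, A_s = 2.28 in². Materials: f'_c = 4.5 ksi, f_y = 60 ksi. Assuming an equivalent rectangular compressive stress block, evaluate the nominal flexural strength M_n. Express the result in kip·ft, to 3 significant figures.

T = A_s f_y = 2.28 × 60 = 136.8 kips.
a = T/(0.85 f'_c b) = 136.8/(0.85 × 4.5 × 11.2) = 3.193 in.
M_n = T(d − a/2) = 136.8 × (21.4 − 1.5965) = 2709.1 kip·in = 2709.1/12 = 225.76 kip·ft.

M_n ≈ 226 kip·ft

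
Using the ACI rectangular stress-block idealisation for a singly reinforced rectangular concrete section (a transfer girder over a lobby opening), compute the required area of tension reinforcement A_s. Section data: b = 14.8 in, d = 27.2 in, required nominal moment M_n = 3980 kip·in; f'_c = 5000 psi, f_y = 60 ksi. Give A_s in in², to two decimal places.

From M_n = 0.85 f'_c a b (d − a/2):
a = d − √(d² − 2M_n/(0.85 f'_c b)) = 27.2 − √(27.2² − 2 × 3980/(0.85 × 5 × 14.8)) = 2.435 in.
A_s = 0.85 f'_c a b / f_y = 0.85 × 5 × 2.435 × 14.8 / 60 = 2.553 in².

A_s ≈ 2.55 in²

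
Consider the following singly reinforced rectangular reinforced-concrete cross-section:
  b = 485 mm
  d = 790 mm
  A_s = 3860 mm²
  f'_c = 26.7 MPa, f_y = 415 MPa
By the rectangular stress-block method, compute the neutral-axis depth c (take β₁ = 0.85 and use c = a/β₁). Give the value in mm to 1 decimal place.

T = A_s f_y = 3860 × 415 = 1601900 N = 1601.9 kN.
Setting C = 0.85 f'_c a b equal to T: a = 1601900/(0.85 × 26.7 × 485) = 145.534 mm.
With β₁ = 0.85, c = a/β₁ = 145.534/0.85 = 171.2 mm.

c ≈ 171.2 mm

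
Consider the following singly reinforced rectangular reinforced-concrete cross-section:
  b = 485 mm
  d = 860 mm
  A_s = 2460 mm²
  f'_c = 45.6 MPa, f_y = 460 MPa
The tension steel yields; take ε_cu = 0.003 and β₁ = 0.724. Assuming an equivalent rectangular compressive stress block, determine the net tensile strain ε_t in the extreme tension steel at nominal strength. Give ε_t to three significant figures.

a = A_s f_y/(0.85 f'_c b) = 60.20 mm.
β₁ = 0.724, so c = a/β₁ = 60.20/0.724 = 83.15 mm.
From the linear strain diagram with ε_cu = 0.003: ε_t = 0.003 (d − c)/c = 0.003 × (860 − 83.15)/83.15 = 0.0280.
Since ε_t ≥ 0.005, the section is tension-controlled.

ε_t ≈ 0.0280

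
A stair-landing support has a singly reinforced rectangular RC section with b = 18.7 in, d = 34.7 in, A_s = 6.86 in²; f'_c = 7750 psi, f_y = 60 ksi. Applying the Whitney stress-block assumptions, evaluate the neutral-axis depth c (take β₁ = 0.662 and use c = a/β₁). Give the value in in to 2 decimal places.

c ≈ 5.05 in

T = A_s f_y = 6.86 × 60 = 411.6 kips.
a = T/(0.85 f'_c b) = 411.6/(0.85 × 7.75 × 18.7) = 3.3413 in.
With β₁ = 0.662, c = a/β₁ = 3.3413/0.662 = 5.05 in.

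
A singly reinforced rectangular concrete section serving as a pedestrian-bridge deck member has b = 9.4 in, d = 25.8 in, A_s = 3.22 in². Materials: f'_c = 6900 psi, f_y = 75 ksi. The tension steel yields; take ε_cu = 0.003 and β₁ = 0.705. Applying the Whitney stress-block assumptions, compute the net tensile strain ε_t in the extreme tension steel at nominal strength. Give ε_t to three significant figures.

ε_t ≈ 0.00946

a = A_s f_y/(0.85 f'_c b) = 4.380 in.
β₁ = 0.705, so c = a/β₁ = 4.380/0.705 = 6.213 in.
From the linear strain diagram with ε_cu = 0.003: ε_t = 0.003 (d − c)/c = 0.003 × (25.8 − 6.213)/6.213 = 0.00946.
Since ε_t ≥ 0.005, the section is tension-controlled.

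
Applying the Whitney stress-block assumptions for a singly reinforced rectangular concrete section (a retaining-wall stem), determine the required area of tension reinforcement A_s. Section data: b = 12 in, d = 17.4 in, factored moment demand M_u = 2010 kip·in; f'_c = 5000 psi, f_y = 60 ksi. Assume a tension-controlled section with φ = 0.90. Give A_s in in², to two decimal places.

M_n = M_u/φ = 2010/0.90 = 2233.33 kip·in.
From M_n = 0.85 f'_c a b (d − a/2):
a = d − √(d² − 2M_n/(0.85 f'_c b)) = 17.4 − √(17.4² − 2 × 2233.33/(0.85 × 5 × 12)) = 2.731 in.
A_s = 0.85 f'_c a b / f_y = 0.85 × 5 × 2.731 × 12 / 60 = 2.321 in².

A_s ≈ 2.32 in²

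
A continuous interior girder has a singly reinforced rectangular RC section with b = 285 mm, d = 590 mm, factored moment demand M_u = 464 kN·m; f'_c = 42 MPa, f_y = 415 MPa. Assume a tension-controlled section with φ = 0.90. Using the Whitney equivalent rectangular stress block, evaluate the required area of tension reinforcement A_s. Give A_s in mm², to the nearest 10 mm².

M_n = M_u/φ = 464/0.90 = 515.556 kN·m.
With M_n = 0.85 f'_c a b (d − a/2), solve the quadratic for a:
a = d − √(d² − 2M_n/(0.85 f'_c b)) = 590 − √(590² − 2 × 515.556×10⁶/(0.85 × 42 × 285)) = 93.25 mm.
A_s = 0.85 f'_c a b / f_y = 0.85 × 42 × 93.25 × 285 / 415 = 2286.2 mm².

A_s ≈ 2290 mm²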